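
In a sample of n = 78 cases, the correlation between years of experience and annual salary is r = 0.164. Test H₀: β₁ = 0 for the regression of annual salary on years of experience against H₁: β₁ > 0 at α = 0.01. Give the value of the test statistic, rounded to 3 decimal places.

t = r·√(n − 2)/√(1 − r²) = 0.164·√76/√0.973104 = 1.449.
df = n − 2 = 76.
One-sided p ≈ 0.0757, which is ≥ 0.01, so fail to reject H₀.
The data do not give significant evidence of a linear association between years of experience and annual salary.

t = 1.449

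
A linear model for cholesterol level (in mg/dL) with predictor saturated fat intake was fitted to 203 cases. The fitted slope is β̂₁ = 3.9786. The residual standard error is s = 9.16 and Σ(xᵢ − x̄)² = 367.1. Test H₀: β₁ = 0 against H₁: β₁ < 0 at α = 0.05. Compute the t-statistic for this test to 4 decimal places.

t = 8.3220

SE(β̂₁) = s/√Sₓₓ = 9.16/√367.1 = 0.478083.
t = 3.9786 / 0.478083 = 8.3220.
df = n − 2 = 201.
One-sided p ≈ 1.0000, which is ≥ 0.05, so fail to reject H₀.
The data do not give significant evidence that the true slope on saturated fat intake is negative.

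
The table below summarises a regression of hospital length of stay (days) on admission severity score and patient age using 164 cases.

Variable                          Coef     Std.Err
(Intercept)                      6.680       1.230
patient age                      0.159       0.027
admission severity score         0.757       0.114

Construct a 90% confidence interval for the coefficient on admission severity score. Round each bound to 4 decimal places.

(0.5684, 0.9456)

Read off: b = 0.757, SE = 0.114 for admission severity score.
df = n − k − 1 = 164 − 2 − 1 = 161.
t* = t_{0.05, 161} = 1.654373.
Margin = t* × SE = 1.654373 × 0.114 = 0.188599.
CI: 0.757 ± 0.188599 → (0.5684, 0.9456).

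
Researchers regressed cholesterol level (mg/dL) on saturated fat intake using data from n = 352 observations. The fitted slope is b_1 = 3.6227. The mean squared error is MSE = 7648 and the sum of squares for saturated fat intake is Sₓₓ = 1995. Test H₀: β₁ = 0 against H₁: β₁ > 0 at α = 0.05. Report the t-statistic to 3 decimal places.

SE(b_1) = √(MSE/Sₓₓ) = √(7648/1995) = 1.95795.
t = 3.6227 / 1.95795 = 1.850.
df = n − 2 = 350.
One-sided p ≈ 0.0326, which is < 0.05, so reject H₀.
There is evidence that the true slope on saturated fat intake is positive.

t = 1.850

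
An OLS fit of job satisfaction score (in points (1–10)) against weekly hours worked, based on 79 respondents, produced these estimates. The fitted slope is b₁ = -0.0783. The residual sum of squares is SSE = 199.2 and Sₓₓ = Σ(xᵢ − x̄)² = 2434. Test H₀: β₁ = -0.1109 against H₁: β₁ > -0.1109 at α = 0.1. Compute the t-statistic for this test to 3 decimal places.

MSE = SSE/(n − 2) = 199.2/77 = 2.58701.
SE(b₁) = √(MSE/Sₓₓ) = √(2.58701/2434) = 0.0326016.
t = (-0.0783 − (-0.1109)) / 0.0326016 = 1.000.
df = n − 2 = 77.
One-sided p ≈ 0.1602, which is ≥ 0.1, so fail to reject H₀.
The data do not give significant evidence that the true slope on weekly hours worked exceeds -0.1109 points (1–10) per unit.

t = 1.000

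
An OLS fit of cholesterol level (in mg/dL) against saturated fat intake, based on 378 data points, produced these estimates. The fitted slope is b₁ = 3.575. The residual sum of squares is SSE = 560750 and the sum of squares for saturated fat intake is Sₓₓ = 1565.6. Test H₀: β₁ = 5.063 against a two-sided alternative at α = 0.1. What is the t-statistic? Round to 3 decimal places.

t = -1.525

MSE = SSE/(n − 2) = 560750/376 = 1491.36.
SE(b₁) = √(MSE/Sₓₓ) = √(1491.36/1565.6) = 0.976001.
t = (3.575 − 5.063) / 0.976001 = -1.525.
df = n − 2 = 376.
Two-sided p ≈ 0.1282, which is ≥ 0.1, so fail to reject H₀.
The data are consistent with a true slope of 5.063 mg/dL per unit of saturated fat intake.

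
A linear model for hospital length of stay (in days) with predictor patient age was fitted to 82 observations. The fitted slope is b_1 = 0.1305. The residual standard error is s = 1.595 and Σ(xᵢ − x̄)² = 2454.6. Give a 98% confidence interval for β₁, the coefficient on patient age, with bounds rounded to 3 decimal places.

SE(b_1) = s/√Sₓₓ = 1.595/√2454.6 = 0.0321937.
df = n − 2 = 80.
t* = t_{0.01, 80} = 2.373868.
Margin = t* × SE = 2.373868 × 0.0321937 = 0.07642.
CI: 0.1305 ± 0.07642 → (0.054, 0.207).
With 98% confidence, each one-unit increase in patient age is associated with a change of between 0.054 and 0.207 days in hospital length of stay.

(0.054, 0.207)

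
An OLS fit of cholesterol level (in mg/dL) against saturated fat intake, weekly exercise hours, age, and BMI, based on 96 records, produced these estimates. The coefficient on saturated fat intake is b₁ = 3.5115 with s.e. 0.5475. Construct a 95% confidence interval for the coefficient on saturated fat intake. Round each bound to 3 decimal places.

(2.424, 4.599)

df = n − k − 1 = 96 − 4 − 1 = 91.
t* = t_{0.025, 91} = 1.986377.
Margin = t* × SE = 1.986377 × 0.5475 = 1.08754.
CI: 3.5115 ± 1.08754 → (2.424, 4.599).
With 95% confidence, each one-unit increase in saturated fat intake is associated with a change of between 2.424 and 4.599 mg/dL in cholesterol level, holding the other predictors fixed.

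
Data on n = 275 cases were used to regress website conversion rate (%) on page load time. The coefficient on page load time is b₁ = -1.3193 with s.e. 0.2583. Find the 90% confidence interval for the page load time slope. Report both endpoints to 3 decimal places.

(-1.746, -0.893)

df = n − 2 = 275 − 2 = 273.
t* = t_{0.05, 273} = 1.650454.
Margin = t* × SE = 1.650454 × 0.2583 = 0.42631.
CI: -1.3193 ± 0.42631 → (-1.746, -0.893).
With 90% confidence, each one-unit increase in page load time is associated with a change of between -1.746 and -0.893 % in website conversion rate.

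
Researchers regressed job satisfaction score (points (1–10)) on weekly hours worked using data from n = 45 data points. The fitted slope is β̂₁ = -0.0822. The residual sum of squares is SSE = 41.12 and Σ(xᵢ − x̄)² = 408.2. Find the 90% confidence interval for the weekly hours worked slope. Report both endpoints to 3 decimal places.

(-0.164, -0.001)

MSE = SSE/(n − 2) = 41.12/43 = 0.956279.
SE(β̂₁) = √(MSE/Sₓₓ) = √(0.956279/408.2) = 0.0484012.
df = n − 2 = 43.
t* = t_{0.05, 43} = 1.681071.
Margin = t* × SE = 1.681071 × 0.0484012 = 0.08137.
CI: -0.0822 ± 0.08137 → (-0.164, -0.001).
With 90% confidence, each one-unit increase in weekly hours worked is associated with a change of between -0.164 and -0.001 points (1–10) in job satisfaction score.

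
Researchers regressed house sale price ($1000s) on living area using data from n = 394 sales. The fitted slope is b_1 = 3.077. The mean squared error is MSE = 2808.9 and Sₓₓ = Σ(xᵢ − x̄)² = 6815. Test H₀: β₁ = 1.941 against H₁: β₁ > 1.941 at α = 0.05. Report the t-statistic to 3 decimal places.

t = 1.769

SE(b_1) = √(MSE/Sₓₓ) = √(2808.9/6815) = 0.642.
t = (3.077 − 1.941) / 0.642 = 1.769.
df = n − 2 = 392.
One-sided p ≈ 0.0388, which is < 0.05, so reject H₀.
There is evidence that the true slope on living area exceeds 1.941 $1000s per unit.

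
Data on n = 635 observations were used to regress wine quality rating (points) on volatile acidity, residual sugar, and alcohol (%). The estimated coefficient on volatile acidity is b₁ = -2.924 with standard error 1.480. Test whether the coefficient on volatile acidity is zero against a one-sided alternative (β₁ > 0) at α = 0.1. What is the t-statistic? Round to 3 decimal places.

H₀: β₁ = 0 vs H₁: β₁ > 0.
t = (b₁ − β₁⁰)/SE = -2.924 / 1.480 = -1.976.
df = n − k − 1 = 635 − 3 − 1 = 631.
One-sided p ≈ 0.9757, which is ≥ 0.1, so fail to reject H₀.
The data do not give significant evidence that the true slope on volatile acidity is positive, holding the other predictors fixed.

t = -1.976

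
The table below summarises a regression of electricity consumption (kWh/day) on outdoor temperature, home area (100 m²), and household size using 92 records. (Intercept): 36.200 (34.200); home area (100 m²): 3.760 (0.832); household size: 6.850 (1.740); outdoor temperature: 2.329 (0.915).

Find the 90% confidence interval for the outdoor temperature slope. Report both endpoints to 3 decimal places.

(0.808, 3.850)

Read off: b = 2.329, SE = 0.915 for outdoor temperature.
df = n − k − 1 = 92 − 3 − 1 = 88.
t* = t_{0.05, 88} = 1.662354.
Margin = t* × SE = 1.662354 × 0.915 = 1.52105.
CI: 2.329 ± 1.52105 → (0.808, 3.850).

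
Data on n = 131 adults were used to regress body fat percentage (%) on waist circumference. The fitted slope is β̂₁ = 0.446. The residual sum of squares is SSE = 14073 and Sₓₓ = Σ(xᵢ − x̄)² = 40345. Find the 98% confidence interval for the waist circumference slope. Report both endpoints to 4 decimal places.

(0.3235, 0.5685)

MSE = SSE/(n − 2) = 14073/129 = 109.093.
SE(β̂₁) = √(MSE/Sₓₓ) = √(109.093/40345) = 0.052.
df = n − 2 = 129.
t* = t_{0.01, 129} = 2.355602.
Margin = t* × SE = 2.355602 × 0.052 = 0.122491.
CI: 0.446 ± 0.122491 → (0.3235, 0.5685).
With 98% confidence, each one-unit increase in waist circumference is associated with a change of between 0.3235 and 0.5685 % in body fat percentage.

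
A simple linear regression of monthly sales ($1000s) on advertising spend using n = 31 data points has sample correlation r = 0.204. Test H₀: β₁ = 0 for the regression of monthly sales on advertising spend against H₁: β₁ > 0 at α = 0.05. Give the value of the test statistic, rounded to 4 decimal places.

t = 1.1222

t = r·√(n − 2)/√(1 − r²) = 0.204·√29/√0.958384 = 1.1222.
df = n − 2 = 29.
One-sided p ≈ 0.1355, which is ≥ 0.05, so fail to reject H₀.
The data do not give significant evidence of a linear association between advertising spend and monthly sales.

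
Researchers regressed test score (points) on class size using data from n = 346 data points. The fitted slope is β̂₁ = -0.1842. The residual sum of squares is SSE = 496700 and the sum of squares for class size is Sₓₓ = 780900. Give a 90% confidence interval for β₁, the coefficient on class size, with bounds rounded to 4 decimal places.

MSE = SSE/(n − 2) = 496700/344 = 1443.9.
SE(β̂₁) = √(MSE/Sₓₓ) = √(1443.9/780900) = 0.0430002.
df = n − 2 = 344.
t* = t_{0.05, 344} = 1.649295.
Margin = t* × SE = 1.649295 × 0.0430002 = 0.070920.
CI: -0.1842 ± 0.070920 → (-0.2551, -0.1133).
With 90% confidence, each one-unit increase in class size is associated with a change of between -0.2551 and -0.1133 points in test score.

(-0.2551, -0.1133)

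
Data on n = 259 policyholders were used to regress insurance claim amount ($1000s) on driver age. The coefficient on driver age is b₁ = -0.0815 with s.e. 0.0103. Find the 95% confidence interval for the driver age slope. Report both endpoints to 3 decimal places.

(-0.102, -0.061)

df = n − 2 = 259 − 2 = 257.
t* = t_{0.025, 257} = 1.969237.
Margin = t* × SE = 1.969237 × 0.0103 = 0.02028.
CI: -0.0815 ± 0.02028 → (-0.102, -0.061).
With 95% confidence, each one-unit increase in driver age is associated with a change of between -0.102 and -0.061 $1000s in insurance claim amount.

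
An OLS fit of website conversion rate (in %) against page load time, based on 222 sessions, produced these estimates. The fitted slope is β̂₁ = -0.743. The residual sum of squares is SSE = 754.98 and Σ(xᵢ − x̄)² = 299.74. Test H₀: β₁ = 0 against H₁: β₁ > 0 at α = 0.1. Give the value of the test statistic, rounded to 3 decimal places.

MSE = SSE/(n − 2) = 754.98/220 = 3.43173.
SE(β̂₁) = √(MSE/Sₓₓ) = √(3.43173/299.74) = 0.107.
t = -0.743 / 0.107 = -6.944.
df = n − 2 = 220.
One-sided p ≈ 1.0000, which is ≥ 0.1, so fail to reject H₀.
The data do not give significant evidence that the true slope on page load time is positive.

t = -6.944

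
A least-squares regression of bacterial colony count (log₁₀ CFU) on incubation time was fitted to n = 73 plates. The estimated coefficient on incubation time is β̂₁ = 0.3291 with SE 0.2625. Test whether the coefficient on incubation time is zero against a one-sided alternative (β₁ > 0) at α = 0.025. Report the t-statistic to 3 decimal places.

H₀: β₁ = 0 vs H₁: β₁ > 0.
t = (β̂₁ − β₁⁰)/SE = 0.3291 / 0.2625 = 1.254.
df = n − 2 = 73 − 2 = 71.
One-sided p ≈ 0.1070, which is ≥ 0.025, so fail to reject H₀.
The data do not give significant evidence that the true slope on incubation time is positive.

t = 1.254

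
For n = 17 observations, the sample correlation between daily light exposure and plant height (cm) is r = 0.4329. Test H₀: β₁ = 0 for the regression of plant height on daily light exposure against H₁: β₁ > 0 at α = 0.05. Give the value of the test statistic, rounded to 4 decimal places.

t = r·√(n − 2)/√(1 − r²) = 0.4329·√15/√0.812598 = 1.8599.
df = n − 2 = 15.
One-sided p ≈ 0.0413, which is < 0.05, so reject H₀.
There is evidence of a linear association between daily light exposure and plant height.

t = 1.8599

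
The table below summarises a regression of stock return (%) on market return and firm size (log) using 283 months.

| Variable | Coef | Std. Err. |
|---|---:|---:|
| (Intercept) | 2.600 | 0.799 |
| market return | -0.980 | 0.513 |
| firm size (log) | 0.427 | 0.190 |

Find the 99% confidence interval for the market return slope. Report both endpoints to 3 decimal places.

(-2.310, 0.350)

Read off: b = -0.980, SE = 0.513 for market return.
df = n − k − 1 = 283 − 2 − 1 = 280.
t* = t_{0.005, 280} = 2.593502.
Margin = t* × SE = 2.593502 × 0.513 = 1.33047.
CI: -0.980 ± 1.33047 → (-2.310, 0.350).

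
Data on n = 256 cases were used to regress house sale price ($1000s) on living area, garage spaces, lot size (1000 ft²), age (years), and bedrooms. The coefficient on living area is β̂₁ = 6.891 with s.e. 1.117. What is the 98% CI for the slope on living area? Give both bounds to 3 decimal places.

df = n − k − 1 = 256 − 5 − 1 = 250.
t* = t_{0.01, 250} = 2.341356.
Margin = t* × SE = 2.341356 × 1.117 = 2.61529.
CI: 6.891 ± 2.61529 → (4.276, 9.506).
With 98% confidence, each one-unit increase in living area is associated with a change of between 4.276 and 9.506 $1000s in house sale price, holding the other predictors fixed.

(4.276, 9.506)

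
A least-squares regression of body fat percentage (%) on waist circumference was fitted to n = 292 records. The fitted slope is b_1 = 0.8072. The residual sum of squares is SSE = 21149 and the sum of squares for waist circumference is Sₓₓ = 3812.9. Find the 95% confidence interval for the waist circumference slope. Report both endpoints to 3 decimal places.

(0.535, 1.079)

MSE = SSE/(n − 2) = 21149/290 = 72.9276.
SE(b_1) = √(MSE/Sₓₓ) = √(72.9276/3812.9) = 0.138299.
df = n − 2 = 290.
t* = t_{0.025, 290} = 1.968178.
Margin = t* × SE = 1.968178 × 0.138299 = 0.27220.
CI: 0.8072 ± 0.27220 → (0.535, 1.079).
With 95% confidence, each one-unit increase in waist circumference is associated with a change of between 0.535 and 1.079 % in body fat percentage.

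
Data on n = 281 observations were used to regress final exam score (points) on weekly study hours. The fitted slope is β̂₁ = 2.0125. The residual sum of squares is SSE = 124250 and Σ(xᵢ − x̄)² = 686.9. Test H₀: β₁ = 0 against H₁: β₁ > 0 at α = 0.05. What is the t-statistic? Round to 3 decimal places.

t = 2.499

MSE = SSE/(n − 2) = 124250/279 = 445.341.
SE(β̂₁) = √(MSE/Sₓₓ) = √(445.341/686.9) = 0.805192.
t = 2.0125 / 0.805192 = 2.499.
df = n − 2 = 279.
One-sided p ≈ 0.0065, which is < 0.05, so reject H₀.
There is evidence that the true slope on weekly study hours is positive.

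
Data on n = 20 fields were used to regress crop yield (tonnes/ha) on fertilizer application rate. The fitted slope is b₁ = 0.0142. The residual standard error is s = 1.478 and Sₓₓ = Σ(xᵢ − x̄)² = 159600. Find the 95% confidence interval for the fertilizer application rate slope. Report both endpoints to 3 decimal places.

SE(b₁) = s/√Sₓₓ = 1.478/√159600 = 0.00369963.
df = n − 2 = 18.
t* = t_{0.025, 18} = 2.100922.
Margin = t* × SE = 2.100922 × 0.00369963 = 0.00777.
CI: 0.0142 ± 0.00777 → (0.006, 0.022).
With 95% confidence, each one-unit increase in fertilizer application rate is associated with a change of between 0.006 and 0.022 tonnes/ha in crop yield.

(0.006, 0.022)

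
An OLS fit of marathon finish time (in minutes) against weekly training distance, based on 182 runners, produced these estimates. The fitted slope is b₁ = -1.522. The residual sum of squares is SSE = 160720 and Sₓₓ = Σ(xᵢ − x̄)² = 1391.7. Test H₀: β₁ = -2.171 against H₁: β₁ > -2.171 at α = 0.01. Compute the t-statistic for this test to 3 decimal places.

t = 0.810

MSE = SSE/(n − 2) = 160720/180 = 892.889.
SE(b₁) = √(MSE/Sₓₓ) = √(892.889/1391.7) = 0.800988.
t = (-1.522 − (-2.171)) / 0.800988 = 0.810.
df = n − 2 = 180.
One-sided p ≈ 0.2094, which is ≥ 0.01, so fail to reject H₀.
The data do not give significant evidence that the true slope on weekly training distance exceeds -2.171 minutes per unit.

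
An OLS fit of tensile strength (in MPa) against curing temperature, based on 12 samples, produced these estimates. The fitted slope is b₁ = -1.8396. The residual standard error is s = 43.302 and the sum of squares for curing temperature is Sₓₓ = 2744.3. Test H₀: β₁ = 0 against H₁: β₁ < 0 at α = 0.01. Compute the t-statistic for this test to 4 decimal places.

SE(b₁) = s/√Sₓₓ = 43.302/√2744.3 = 0.826594.
t = -1.8396 / 0.826594 = -2.2255.
df = n − 2 = 10.
One-sided p ≈ 0.0251, which is ≥ 0.01, so fail to reject H₀.
The data do not give significant evidence that the true slope on curing temperature is negative.

t = -2.2255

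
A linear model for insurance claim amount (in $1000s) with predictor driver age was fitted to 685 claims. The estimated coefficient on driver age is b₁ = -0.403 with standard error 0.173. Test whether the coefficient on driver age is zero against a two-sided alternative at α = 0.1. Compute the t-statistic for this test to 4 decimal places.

H₀: β₁ = 0 vs H₁: β₁ ≠ 0.
t = (b₁ − β₁⁰)/SE = -0.403 / 0.173 = -2.3295.
df = n − 2 = 685 − 2 = 683.
Two-sided p ≈ 0.0201, which is < 0.1, so reject H₀.
There is evidence that driver age is associated with insurance claim amount.

t = -2.3295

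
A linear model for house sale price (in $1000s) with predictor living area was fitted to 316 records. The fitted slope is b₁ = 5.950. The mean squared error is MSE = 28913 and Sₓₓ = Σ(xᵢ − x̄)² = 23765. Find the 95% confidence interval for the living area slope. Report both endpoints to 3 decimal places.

SE(b₁) = √(MSE/Sₓₓ) = √(28913/23765) = 1.10301.
df = n − 2 = 314.
t* = t_{0.025, 314} = 1.967548.
Margin = t* × SE = 1.967548 × 1.10301 = 2.17022.
CI: 5.950 ± 2.17022 → (3.780, 8.120).
With 95% confidence, each one-unit increase in living area is associated with a change of between 3.780 and 8.120 $1000s in house sale price.

(3.780, 8.120)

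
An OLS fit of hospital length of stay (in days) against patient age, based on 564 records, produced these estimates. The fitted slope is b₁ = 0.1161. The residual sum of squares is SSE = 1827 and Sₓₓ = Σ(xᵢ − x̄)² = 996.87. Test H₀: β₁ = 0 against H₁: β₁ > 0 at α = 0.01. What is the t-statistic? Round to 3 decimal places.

t = 2.033

MSE = SSE/(n − 2) = 1827/562 = 3.25089.
SE(b₁) = √(MSE/Sₓₓ) = √(3.25089/996.87) = 0.057106.
t = 0.1161 / 0.057106 = 2.033.
df = n − 2 = 562.
One-sided p ≈ 0.0213, which is ≥ 0.01, so fail to reject H₀.
The data do not give significant evidence that the true slope on patient age is positive.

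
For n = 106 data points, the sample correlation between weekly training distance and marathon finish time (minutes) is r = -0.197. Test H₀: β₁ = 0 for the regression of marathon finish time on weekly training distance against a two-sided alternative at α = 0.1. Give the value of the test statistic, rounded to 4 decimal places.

t = -2.0492

t = r·√(n − 2)/√(1 − r²) = -0.197·√104/√0.961191 = -2.0492.
df = n − 2 = 104.
Two-sided p ≈ 0.0430, which is < 0.1, so reject H₀.
There is evidence of a linear association between weekly training distance and marathon finish time.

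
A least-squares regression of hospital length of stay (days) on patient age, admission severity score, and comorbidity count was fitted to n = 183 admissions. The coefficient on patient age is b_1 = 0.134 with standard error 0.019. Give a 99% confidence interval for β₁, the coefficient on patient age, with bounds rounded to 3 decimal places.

df = n − k − 1 = 183 − 3 − 1 = 179.
t* = t_{0.005, 179} = 2.603574.
Margin = t* × SE = 2.603574 × 0.019 = 0.04947.
CI: 0.134 ± 0.04947 → (0.085, 0.183).
With 99% confidence, each one-unit increase in patient age is associated with a change of between 0.085 and 0.183 days in hospital length of stay, holding the other predictors fixed.

(0.085, 0.183)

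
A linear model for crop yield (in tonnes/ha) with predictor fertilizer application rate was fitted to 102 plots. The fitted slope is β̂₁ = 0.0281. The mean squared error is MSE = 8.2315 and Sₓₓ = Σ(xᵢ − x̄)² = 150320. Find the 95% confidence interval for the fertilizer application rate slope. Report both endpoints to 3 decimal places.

SE(β̂₁) = √(MSE/Sₓₓ) = √(8.2315/150320) = 0.00739999.
df = n − 2 = 100.
t* = t_{0.025, 100} = 1.983972.
Margin = t* × SE = 1.983972 × 0.00739999 = 0.01468.
CI: 0.0281 ± 0.01468 → (0.013, 0.043).
With 95% confidence, each one-unit increase in fertilizer application rate is associated with a change of between 0.013 and 0.043 tonnes/ha in crop yield.

(0.013, 0.043)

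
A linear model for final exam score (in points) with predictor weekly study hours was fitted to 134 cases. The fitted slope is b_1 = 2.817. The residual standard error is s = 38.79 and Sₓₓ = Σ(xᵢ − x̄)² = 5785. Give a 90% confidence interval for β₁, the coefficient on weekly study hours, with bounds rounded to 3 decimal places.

SE(b_1) = s/√Sₓₓ = 38.79/√5785 = 0.509998.
df = n − 2 = 132.
t* = t_{0.05, 132} = 1.656479.
Margin = t* × SE = 1.656479 × 0.509998 = 0.84480.
CI: 2.817 ± 0.84480 → (1.972, 3.662).
With 90% confidence, each one-unit increase in weekly study hours is associated with a change of between 1.972 and 3.662 points in final exam score.

(1.972, 3.662)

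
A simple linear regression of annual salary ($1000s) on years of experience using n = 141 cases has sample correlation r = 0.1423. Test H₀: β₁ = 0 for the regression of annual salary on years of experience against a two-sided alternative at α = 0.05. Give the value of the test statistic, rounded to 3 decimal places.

t = r·√(n − 2)/√(1 − r²) = 0.1423·√139/√0.979751 = 1.695.
df = n − 2 = 139.
Two-sided p ≈ 0.0923, which is ≥ 0.05, so fail to reject H₀.
The data do not give significant evidence of a linear association between years of experience and annual salary.

t = 1.695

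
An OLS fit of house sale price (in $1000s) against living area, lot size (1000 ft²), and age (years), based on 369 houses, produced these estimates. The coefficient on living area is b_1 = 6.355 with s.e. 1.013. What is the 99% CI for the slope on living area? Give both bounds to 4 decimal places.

df = n − k − 1 = 369 − 3 − 1 = 365.
t* = t_{0.005, 365} = 2.589366.
Margin = t* × SE = 2.589366 × 1.013 = 2.623028.
CI: 6.355 ± 2.623028 → (3.7320, 8.9780).
With 99% confidence, each one-unit increase in living area is associated with a change of between 3.7320 and 8.9780 $1000s in house sale price, holding the other predictors fixed.

(3.7320, 8.9780)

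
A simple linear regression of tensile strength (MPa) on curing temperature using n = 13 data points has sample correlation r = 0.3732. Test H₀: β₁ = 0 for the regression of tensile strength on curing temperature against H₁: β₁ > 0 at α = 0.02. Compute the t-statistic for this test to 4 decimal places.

t = 1.3342

t = r·√(n − 2)/√(1 − r²) = 0.3732·√11/√0.860722 = 1.3342.
df = n − 2 = 11.
One-sided p ≈ 0.1046, which is ≥ 0.02, so fail to reject H₀.
The data do not give significant evidence of a linear association between curing temperature and tensile strength.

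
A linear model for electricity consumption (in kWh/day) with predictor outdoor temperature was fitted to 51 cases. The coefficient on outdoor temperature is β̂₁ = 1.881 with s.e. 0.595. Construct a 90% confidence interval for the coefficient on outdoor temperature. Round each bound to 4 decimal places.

df = n − 2 = 51 − 2 = 49.
t* = t_{0.05, 49} = 1.676551.
Margin = t* × SE = 1.676551 × 0.595 = 0.997548.
CI: 1.881 ± 0.997548 → (0.8835, 2.8785).
With 90% confidence, each one-unit increase in outdoor temperature is associated with a change of between 0.8835 and 2.8785 kWh/day in electricity consumption.

(0.8835, 2.8785)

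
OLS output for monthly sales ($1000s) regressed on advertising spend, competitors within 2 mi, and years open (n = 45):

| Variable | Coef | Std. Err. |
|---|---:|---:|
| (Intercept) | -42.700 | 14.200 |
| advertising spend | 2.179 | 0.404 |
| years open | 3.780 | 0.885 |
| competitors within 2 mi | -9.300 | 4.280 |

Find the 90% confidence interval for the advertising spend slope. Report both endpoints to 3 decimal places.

Read off: b = 2.179, SE = 0.404 for advertising spend.
df = n − k − 1 = 45 − 3 − 1 = 41.
t* = t_{0.05, 41} = 1.682878.
Margin = t* × SE = 1.682878 × 0.404 = 0.67988.
CI: 2.179 ± 0.67988 → (1.499, 2.859).

(1.499, 2.859)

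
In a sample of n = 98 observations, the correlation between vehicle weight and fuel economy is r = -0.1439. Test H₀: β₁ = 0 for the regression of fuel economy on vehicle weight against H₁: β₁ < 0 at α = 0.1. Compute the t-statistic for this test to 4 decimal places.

t = r·√(n − 2)/√(1 − r²) = -0.1439·√96/√0.979293 = -1.4248.
df = n − 2 = 96.
One-sided p ≈ 0.0787, which is < 0.1, so reject H₀.
There is evidence of a linear association between vehicle weight and fuel economy.

t = -1.4248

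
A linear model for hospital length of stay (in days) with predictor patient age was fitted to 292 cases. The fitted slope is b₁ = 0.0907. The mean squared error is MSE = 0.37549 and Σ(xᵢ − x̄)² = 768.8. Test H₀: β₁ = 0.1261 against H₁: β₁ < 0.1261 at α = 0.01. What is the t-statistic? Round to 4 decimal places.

t = -1.6018

SE(b₁) = √(MSE/Sₓₓ) = √(0.37549/768.8) = 0.0221.
t = (0.0907 − 0.1261) / 0.0221 = -1.6018.
df = n − 2 = 290.
One-sided p ≈ 0.0551, which is ≥ 0.01, so fail to reject H₀.
The data do not give significant evidence that the true slope on patient age is below 0.1261 days per unit.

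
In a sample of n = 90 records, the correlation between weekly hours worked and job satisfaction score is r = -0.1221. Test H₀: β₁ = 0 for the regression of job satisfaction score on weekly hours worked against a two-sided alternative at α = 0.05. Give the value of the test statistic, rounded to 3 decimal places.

t = r·√(n − 2)/√(1 − r²) = -0.1221·√88/√0.985092 = -1.154.
df = n − 2 = 88.
Two-sided p ≈ 0.2516, which is ≥ 0.05, so fail to reject H₀.
The data do not give significant evidence of a linear association between weekly hours worked and job satisfaction score.

t = -1.154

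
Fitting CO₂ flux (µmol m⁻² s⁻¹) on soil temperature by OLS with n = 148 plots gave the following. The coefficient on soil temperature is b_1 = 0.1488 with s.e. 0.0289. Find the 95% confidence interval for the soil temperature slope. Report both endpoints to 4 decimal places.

(0.0917, 0.2059)

df = n − 2 = 148 − 2 = 146.
t* = t_{0.025, 146} = 1.976346.
Margin = t* × SE = 1.976346 × 0.0289 = 0.057116.
CI: 0.1488 ± 0.057116 → (0.0917, 0.2059).
With 95% confidence, each one-unit increase in soil temperature is associated with a change of between 0.0917 and 0.2059 µmol m⁻² s⁻¹ in CO₂ flux.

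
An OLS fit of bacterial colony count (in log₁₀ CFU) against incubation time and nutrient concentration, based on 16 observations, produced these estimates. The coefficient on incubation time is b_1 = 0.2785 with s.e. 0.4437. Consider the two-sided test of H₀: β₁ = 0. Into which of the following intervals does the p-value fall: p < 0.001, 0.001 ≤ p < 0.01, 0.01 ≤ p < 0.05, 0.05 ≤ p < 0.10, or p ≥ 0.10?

t = 0.2785 / 0.4437 = 0.628.
df = n − k − 1 = 16 − 2 − 1 = 13.
Two-sided p = 2·P(T_{13} > |t|) ≈ 0.5411.
So p ≥ 0.10.

p ≥ 0.10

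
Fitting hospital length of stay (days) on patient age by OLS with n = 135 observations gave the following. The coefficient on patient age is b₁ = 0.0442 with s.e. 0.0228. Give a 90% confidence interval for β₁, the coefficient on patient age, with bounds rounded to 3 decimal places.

(0.006, 0.082)

df = n − 2 = 135 − 2 = 133.
t* = t_{0.05, 133} = 1.656391.
Margin = t* × SE = 1.656391 × 0.0228 = 0.03777.
CI: 0.0442 ± 0.03777 → (0.006, 0.082).
With 90% confidence, each one-unit increase in patient age is associated with a change of between 0.006 and 0.082 days in hospital length of stay.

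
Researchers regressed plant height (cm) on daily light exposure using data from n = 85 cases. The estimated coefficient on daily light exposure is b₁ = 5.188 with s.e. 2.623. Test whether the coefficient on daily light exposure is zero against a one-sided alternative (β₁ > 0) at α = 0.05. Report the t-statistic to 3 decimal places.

t = 1.978

H₀: β₁ = 0 vs H₁: β₁ > 0.
t = (b₁ − β₁⁰)/SE = 5.188 / 2.623 = 1.978.
df = n − 2 = 85 − 2 = 83.
One-sided p ≈ 0.0256, which is < 0.05, so reject H₀.
There is evidence that the true slope on daily light exposure is positive.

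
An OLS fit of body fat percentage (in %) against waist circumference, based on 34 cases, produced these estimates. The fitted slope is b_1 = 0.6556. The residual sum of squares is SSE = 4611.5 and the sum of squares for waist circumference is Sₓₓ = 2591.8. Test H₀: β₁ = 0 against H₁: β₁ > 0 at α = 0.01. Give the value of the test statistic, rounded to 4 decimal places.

t = 2.7803

MSE = SSE/(n − 2) = 4611.5/32 = 144.109.
SE(b_1) = √(MSE/Sₓₓ) = √(144.109/2591.8) = 0.235801.
t = 0.6556 / 0.235801 = 2.7803.
df = n − 2 = 32.
One-sided p ≈ 0.0045, which is < 0.01, so reject H₀.
There is evidence that the true slope on waist circumference is positive.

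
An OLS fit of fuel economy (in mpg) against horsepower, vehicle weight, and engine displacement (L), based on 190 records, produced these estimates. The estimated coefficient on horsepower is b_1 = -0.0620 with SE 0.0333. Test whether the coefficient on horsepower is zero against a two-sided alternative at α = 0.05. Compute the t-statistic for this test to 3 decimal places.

H₀: β₁ = 0 vs H₁: β₁ ≠ 0.
t = (b_1 − β₁⁰)/SE = -0.0620 / 0.0333 = -1.862.
df = n − k − 1 = 190 − 3 − 1 = 186.
Two-sided p ≈ 0.0642, which is ≥ 0.05, so fail to reject H₀.
The data do not give significant evidence of an association between horsepower and fuel economy, after adjusting for the other predictors.

t = -1.862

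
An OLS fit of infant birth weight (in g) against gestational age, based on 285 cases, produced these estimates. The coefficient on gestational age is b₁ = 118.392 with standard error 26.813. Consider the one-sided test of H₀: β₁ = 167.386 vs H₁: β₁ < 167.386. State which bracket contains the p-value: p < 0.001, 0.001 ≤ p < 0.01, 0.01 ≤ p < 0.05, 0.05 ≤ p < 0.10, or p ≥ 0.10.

0.01 ≤ p < 0.05

t = (118.392 − 167.386) / 26.813 = -1.827.
df = n − 2 = 285 − 2 = 283.
One-sided p = P(T_{283} < t) ≈ 0.0344.
So 0.01 ≤ p < 0.05.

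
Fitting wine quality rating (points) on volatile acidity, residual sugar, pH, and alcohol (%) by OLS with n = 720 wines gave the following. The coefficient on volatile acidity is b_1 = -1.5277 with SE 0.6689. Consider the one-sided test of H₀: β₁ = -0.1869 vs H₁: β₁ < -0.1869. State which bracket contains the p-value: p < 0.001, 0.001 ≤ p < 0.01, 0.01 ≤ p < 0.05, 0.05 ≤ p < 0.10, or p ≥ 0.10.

0.01 ≤ p < 0.05

t = (-1.5277 − (-0.1869)) / 0.6689 = -2.004.
df = n − k − 1 = 720 − 4 − 1 = 715.
One-sided p = P(T_{715} < t) ≈ 0.0227.
So 0.01 ≤ p < 0.05.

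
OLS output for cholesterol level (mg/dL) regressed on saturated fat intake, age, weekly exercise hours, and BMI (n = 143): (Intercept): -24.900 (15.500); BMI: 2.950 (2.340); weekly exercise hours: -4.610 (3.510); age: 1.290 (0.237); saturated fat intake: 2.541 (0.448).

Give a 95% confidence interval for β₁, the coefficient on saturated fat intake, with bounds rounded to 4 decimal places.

Read off: b = 2.541, SE = 0.448 for saturated fat intake.
df = n − k − 1 = 143 − 4 − 1 = 138.
t* = t_{0.025, 138} = 1.977304.
Margin = t* × SE = 1.977304 × 0.448 = 0.885832.
CI: 2.541 ± 0.885832 → (1.6552, 3.4268).

(1.6552, 3.4268)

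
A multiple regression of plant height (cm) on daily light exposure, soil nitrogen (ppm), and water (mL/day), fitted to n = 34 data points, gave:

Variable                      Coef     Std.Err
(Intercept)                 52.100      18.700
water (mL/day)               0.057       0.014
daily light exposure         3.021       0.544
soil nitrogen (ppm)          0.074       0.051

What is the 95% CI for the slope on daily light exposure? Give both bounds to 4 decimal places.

(1.9100, 4.1320)

Read off: b = 3.021, SE = 0.544 for daily light exposure.
df = n − k − 1 = 34 − 3 − 1 = 30.
t* = t_{0.025, 30} = 2.042272.
Margin = t* × SE = 2.042272 × 0.544 = 1.110996.
CI: 3.021 ± 1.110996 → (1.9100, 4.1320).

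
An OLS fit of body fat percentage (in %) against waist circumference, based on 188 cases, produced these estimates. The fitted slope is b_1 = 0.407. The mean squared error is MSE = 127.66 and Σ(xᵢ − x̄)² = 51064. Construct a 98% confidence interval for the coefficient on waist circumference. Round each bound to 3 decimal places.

SE(b_1) = √(MSE/Sₓₓ) = √(127.66/51064) = 0.05.
df = n − 2 = 186.
t* = t_{0.01, 186} = 2.346563.
Margin = t* × SE = 2.346563 × 0.05 = 0.11733.
CI: 0.407 ± 0.11733 → (0.290, 0.524).
With 98% confidence, each one-unit increase in waist circumference is associated with a change of between 0.290 and 0.524 % in body fat percentage.

(0.290, 0.524)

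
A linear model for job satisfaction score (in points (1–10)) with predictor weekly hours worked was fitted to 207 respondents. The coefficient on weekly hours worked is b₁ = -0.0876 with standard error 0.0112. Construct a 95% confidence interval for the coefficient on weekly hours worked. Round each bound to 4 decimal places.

(-0.1097, -0.0655)

df = n − 2 = 207 − 2 = 205.
t* = t_{0.025, 205} = 1.971603.
Margin = t* × SE = 1.971603 × 0.0112 = 0.022082.
CI: -0.0876 ± 0.022082 → (-0.1097, -0.0655).
With 95% confidence, each one-unit increase in weekly hours worked is associated with a change of between -0.1097 and -0.0655 points (1–10) in job satisfaction score.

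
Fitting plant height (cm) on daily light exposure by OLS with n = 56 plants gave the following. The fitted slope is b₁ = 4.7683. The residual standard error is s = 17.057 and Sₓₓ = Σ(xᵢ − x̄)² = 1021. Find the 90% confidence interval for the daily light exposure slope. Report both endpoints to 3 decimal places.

SE(b₁) = s/√Sₓₓ = 17.057/√1021 = 0.533814.
df = n − 2 = 54.
t* = t_{0.05, 54} = 1.673565.
Margin = t* × SE = 1.673565 × 0.533814 = 0.89337.
CI: 4.7683 ± 0.89337 → (3.875, 5.662).
With 90% confidence, each one-unit increase in daily light exposure is associated with a change of between 3.875 and 5.662 cm in plant height.

(3.875, 5.662)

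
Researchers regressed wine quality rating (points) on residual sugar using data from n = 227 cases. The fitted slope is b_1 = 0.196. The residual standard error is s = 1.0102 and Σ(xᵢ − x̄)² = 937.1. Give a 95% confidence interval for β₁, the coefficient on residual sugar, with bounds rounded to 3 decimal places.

(0.131, 0.261)

SE(b_1) = s/√Sₓₓ = 1.0102/√937.1 = 0.033.
df = n − 2 = 225.
t* = t_{0.025, 225} = 1.970563.
Margin = t* × SE = 1.970563 × 0.033 = 0.06503.
CI: 0.196 ± 0.06503 → (0.131, 0.261).
With 95% confidence, each one-unit increase in residual sugar is associated with a change of between 0.131 and 0.261 points in wine quality rating.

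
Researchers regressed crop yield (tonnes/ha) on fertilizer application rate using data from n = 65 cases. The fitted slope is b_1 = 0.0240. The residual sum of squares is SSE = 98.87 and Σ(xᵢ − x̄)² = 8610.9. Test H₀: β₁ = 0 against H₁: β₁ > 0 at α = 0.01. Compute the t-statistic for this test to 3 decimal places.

MSE = SSE/(n − 2) = 98.87/63 = 1.56937.
SE(b_1) = √(MSE/Sₓₓ) = √(1.56937/8610.9) = 0.0135001.
t = 0.0240 / 0.0135001 = 1.778.
df = n − 2 = 63.
One-sided p ≈ 0.0401, which is ≥ 0.01, so fail to reject H₀.
The data do not give significant evidence that the true slope on fertilizer application rate is positive.

t = 1.778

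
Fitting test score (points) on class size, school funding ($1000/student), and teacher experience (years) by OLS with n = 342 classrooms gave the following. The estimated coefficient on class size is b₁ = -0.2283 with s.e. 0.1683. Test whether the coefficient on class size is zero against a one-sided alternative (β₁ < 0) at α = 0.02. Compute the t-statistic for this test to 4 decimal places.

H₀: β₁ = 0 vs H₁: β₁ < 0.
t = (b₁ − β₁⁰)/SE = -0.2283 / 0.1683 = -1.3565.
df = n − k − 1 = 342 − 3 − 1 = 338.
One-sided p ≈ 0.0879, which is ≥ 0.02, so fail to reject H₀.
The data do not give significant evidence that the true slope on class size is negative, holding the other predictors fixed.

t = -1.3565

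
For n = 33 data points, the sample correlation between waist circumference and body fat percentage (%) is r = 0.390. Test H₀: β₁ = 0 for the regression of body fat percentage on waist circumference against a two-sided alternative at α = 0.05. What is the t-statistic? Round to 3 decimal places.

t = 2.358

t = r·√(n − 2)/√(1 − r²) = 0.390·√31/√0.8479 = 2.358.
df = n − 2 = 31.
Two-sided p ≈ 0.0249, which is < 0.05, so reject H₀.
There is evidence of a linear association between waist circumference and body fat percentage.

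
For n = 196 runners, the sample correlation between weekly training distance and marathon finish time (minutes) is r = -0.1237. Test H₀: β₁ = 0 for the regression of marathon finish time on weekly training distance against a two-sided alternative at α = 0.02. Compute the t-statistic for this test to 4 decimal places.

t = -1.7363

t = r·√(n − 2)/√(1 − r²) = -0.1237·√194/√0.984698 = -1.7363.
df = n − 2 = 194.
Two-sided p ≈ 0.0841, which is ≥ 0.02, so fail to reject H₀.
The data do not give significant evidence of a linear association between weekly training distance and marathon finish time.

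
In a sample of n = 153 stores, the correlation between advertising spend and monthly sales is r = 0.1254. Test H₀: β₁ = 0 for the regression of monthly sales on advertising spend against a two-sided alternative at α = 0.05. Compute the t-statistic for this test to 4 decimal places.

t = r·√(n − 2)/√(1 − r²) = 0.1254·√151/√0.984275 = 1.5532.
df = n − 2 = 151.
Two-sided p ≈ 0.1225, which is ≥ 0.05, so fail to reject H₀.
The data do not give significant evidence of a linear association between advertising spend and monthly sales.

t = 1.5532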